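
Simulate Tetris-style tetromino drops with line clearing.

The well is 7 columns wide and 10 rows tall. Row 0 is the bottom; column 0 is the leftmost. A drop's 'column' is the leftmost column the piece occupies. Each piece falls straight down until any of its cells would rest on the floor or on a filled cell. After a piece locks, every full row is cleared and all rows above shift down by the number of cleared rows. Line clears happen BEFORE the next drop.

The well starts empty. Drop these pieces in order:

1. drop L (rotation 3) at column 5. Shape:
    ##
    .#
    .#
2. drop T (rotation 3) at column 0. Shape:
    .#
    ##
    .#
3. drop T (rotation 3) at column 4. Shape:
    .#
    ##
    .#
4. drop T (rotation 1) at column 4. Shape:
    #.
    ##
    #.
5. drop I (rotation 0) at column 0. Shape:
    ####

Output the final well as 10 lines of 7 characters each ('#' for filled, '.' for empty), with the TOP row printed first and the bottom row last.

Drop 1: L rot3 at col 5 lands with bottom-row=0; cleared 0 line(s) (total 0); column heights now [0 0 0 0 0 3 3], max=3
Drop 2: T rot3 at col 0 lands with bottom-row=0; cleared 0 line(s) (total 0); column heights now [2 3 0 0 0 3 3], max=3
Drop 3: T rot3 at col 4 lands with bottom-row=3; cleared 0 line(s) (total 0); column heights now [2 3 0 0 5 6 3], max=6
Drop 4: T rot1 at col 4 lands with bottom-row=5; cleared 0 line(s) (total 0); column heights now [2 3 0 0 8 7 3], max=8
Drop 5: I rot0 at col 0 lands with bottom-row=3; cleared 0 line(s) (total 0); column heights now [4 4 4 4 8 7 3], max=8

Answer: .......
.......
....#..
....##.
....##.
....##.
####.#.
.#...##
##....#
.#....#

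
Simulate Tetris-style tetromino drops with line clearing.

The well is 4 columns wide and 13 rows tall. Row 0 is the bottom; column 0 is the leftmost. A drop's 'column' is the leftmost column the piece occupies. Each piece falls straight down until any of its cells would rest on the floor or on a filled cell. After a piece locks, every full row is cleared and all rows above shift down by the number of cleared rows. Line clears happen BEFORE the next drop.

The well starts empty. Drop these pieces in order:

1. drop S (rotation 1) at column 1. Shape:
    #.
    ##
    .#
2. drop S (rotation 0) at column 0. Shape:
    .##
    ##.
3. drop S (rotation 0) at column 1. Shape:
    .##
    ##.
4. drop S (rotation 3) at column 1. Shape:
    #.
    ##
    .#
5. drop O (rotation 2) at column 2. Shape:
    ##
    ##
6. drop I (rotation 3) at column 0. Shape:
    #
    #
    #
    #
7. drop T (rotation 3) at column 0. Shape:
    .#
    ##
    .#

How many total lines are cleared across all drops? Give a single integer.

Answer: 0

Derivation:
Drop 1: S rot1 at col 1 lands with bottom-row=0; cleared 0 line(s) (total 0); column heights now [0 3 2 0], max=3
Drop 2: S rot0 at col 0 lands with bottom-row=3; cleared 0 line(s) (total 0); column heights now [4 5 5 0], max=5
Drop 3: S rot0 at col 1 lands with bottom-row=5; cleared 0 line(s) (total 0); column heights now [4 6 7 7], max=7
Drop 4: S rot3 at col 1 lands with bottom-row=7; cleared 0 line(s) (total 0); column heights now [4 10 9 7], max=10
Drop 5: O rot2 at col 2 lands with bottom-row=9; cleared 0 line(s) (total 0); column heights now [4 10 11 11], max=11
Drop 6: I rot3 at col 0 lands with bottom-row=4; cleared 0 line(s) (total 0); column heights now [8 10 11 11], max=11
Drop 7: T rot3 at col 0 lands with bottom-row=10; cleared 0 line(s) (total 0); column heights now [12 13 11 11], max=13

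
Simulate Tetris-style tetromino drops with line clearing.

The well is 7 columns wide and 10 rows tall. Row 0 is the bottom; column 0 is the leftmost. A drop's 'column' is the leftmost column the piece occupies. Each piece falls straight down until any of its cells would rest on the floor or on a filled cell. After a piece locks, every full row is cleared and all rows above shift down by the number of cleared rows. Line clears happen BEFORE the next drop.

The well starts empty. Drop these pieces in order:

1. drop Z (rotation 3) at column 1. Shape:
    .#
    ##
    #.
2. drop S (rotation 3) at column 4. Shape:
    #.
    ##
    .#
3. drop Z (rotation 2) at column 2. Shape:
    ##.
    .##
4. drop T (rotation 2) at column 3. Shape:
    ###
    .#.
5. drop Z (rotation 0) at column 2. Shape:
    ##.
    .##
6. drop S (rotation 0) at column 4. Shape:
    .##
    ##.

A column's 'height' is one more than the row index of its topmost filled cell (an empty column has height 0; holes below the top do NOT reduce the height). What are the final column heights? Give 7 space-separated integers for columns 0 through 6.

Answer: 0 2 8 8 8 9 9

Derivation:
Drop 1: Z rot3 at col 1 lands with bottom-row=0; cleared 0 line(s) (total 0); column heights now [0 2 3 0 0 0 0], max=3
Drop 2: S rot3 at col 4 lands with bottom-row=0; cleared 0 line(s) (total 0); column heights now [0 2 3 0 3 2 0], max=3
Drop 3: Z rot2 at col 2 lands with bottom-row=3; cleared 0 line(s) (total 0); column heights now [0 2 5 5 4 2 0], max=5
Drop 4: T rot2 at col 3 lands with bottom-row=4; cleared 0 line(s) (total 0); column heights now [0 2 5 6 6 6 0], max=6
Drop 5: Z rot0 at col 2 lands with bottom-row=6; cleared 0 line(s) (total 0); column heights now [0 2 8 8 7 6 0], max=8
Drop 6: S rot0 at col 4 lands with bottom-row=7; cleared 0 line(s) (total 0); column heights now [0 2 8 8 8 9 9], max=9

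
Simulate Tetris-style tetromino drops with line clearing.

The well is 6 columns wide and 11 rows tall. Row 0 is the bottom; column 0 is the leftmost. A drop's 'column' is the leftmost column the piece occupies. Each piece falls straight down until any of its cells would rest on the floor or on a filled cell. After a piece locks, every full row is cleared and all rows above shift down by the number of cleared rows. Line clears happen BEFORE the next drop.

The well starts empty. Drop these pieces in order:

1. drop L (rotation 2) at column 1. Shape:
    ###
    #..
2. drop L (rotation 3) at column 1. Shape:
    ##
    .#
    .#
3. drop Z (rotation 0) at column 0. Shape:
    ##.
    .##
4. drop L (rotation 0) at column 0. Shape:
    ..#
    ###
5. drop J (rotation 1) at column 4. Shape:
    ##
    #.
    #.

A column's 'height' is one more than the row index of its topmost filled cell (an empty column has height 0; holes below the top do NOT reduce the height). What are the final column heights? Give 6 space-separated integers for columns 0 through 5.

Drop 1: L rot2 at col 1 lands with bottom-row=0; cleared 0 line(s) (total 0); column heights now [0 2 2 2 0 0], max=2
Drop 2: L rot3 at col 1 lands with bottom-row=2; cleared 0 line(s) (total 0); column heights now [0 5 5 2 0 0], max=5
Drop 3: Z rot0 at col 0 lands with bottom-row=5; cleared 0 line(s) (total 0); column heights now [7 7 6 2 0 0], max=7
Drop 4: L rot0 at col 0 lands with bottom-row=7; cleared 0 line(s) (total 0); column heights now [8 8 9 2 0 0], max=9
Drop 5: J rot1 at col 4 lands with bottom-row=0; cleared 0 line(s) (total 0); column heights now [8 8 9 2 3 3], max=9

Answer: 8 8 9 2 3 3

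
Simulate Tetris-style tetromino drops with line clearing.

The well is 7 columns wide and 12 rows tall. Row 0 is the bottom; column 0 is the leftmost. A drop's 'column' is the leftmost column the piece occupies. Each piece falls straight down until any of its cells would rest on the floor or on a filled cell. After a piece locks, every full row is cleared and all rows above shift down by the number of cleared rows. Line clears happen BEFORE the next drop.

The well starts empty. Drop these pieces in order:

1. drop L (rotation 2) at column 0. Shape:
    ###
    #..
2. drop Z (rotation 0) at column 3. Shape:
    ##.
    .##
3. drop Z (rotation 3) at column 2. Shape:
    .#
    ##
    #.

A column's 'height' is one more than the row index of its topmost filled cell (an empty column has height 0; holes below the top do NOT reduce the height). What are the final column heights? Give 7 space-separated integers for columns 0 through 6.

Answer: 2 2 4 5 2 1 0

Derivation:
Drop 1: L rot2 at col 0 lands with bottom-row=0; cleared 0 line(s) (total 0); column heights now [2 2 2 0 0 0 0], max=2
Drop 2: Z rot0 at col 3 lands with bottom-row=0; cleared 0 line(s) (total 0); column heights now [2 2 2 2 2 1 0], max=2
Drop 3: Z rot3 at col 2 lands with bottom-row=2; cleared 0 line(s) (total 0); column heights now [2 2 4 5 2 1 0], max=5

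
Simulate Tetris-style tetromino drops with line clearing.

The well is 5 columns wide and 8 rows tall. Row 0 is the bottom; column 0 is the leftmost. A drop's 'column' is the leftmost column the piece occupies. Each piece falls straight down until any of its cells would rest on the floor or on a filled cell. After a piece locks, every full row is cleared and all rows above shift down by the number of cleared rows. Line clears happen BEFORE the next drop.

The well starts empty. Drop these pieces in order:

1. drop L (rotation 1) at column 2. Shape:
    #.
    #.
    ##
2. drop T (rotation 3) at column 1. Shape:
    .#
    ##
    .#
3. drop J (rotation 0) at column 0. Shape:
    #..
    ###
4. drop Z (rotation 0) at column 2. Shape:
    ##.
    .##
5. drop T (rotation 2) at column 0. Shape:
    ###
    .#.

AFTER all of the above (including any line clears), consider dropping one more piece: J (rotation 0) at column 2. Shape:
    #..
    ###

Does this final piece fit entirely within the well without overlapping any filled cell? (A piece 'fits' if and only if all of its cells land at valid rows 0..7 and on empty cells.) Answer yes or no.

Drop 1: L rot1 at col 2 lands with bottom-row=0; cleared 0 line(s) (total 0); column heights now [0 0 3 1 0], max=3
Drop 2: T rot3 at col 1 lands with bottom-row=3; cleared 0 line(s) (total 0); column heights now [0 5 6 1 0], max=6
Drop 3: J rot0 at col 0 lands with bottom-row=6; cleared 0 line(s) (total 0); column heights now [8 7 7 1 0], max=8
Drop 4: Z rot0 at col 2 lands with bottom-row=6; cleared 1 line(s) (total 1); column heights now [7 5 7 7 0], max=7
Drop 5: T rot2 at col 0 lands with bottom-row=6; cleared 0 line(s) (total 1); column heights now [8 8 8 7 0], max=8
Test piece J rot0 at col 2 (width 3): heights before test = [8 8 8 7 0]; fits = False

Answer: no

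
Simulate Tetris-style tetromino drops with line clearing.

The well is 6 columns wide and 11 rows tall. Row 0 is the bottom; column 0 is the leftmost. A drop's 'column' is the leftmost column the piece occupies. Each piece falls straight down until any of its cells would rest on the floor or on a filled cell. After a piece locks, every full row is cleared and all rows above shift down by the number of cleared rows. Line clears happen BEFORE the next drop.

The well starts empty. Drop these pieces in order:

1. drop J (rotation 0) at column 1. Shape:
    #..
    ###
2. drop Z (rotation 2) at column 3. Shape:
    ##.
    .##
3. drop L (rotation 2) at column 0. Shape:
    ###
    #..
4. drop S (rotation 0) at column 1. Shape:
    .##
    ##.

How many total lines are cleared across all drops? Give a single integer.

Answer: 0

Derivation:
Drop 1: J rot0 at col 1 lands with bottom-row=0; cleared 0 line(s) (total 0); column heights now [0 2 1 1 0 0], max=2
Drop 2: Z rot2 at col 3 lands with bottom-row=0; cleared 0 line(s) (total 0); column heights now [0 2 1 2 2 1], max=2
Drop 3: L rot2 at col 0 lands with bottom-row=1; cleared 0 line(s) (total 0); column heights now [3 3 3 2 2 1], max=3
Drop 4: S rot0 at col 1 lands with bottom-row=3; cleared 0 line(s) (total 0); column heights now [3 4 5 5 2 1], max=5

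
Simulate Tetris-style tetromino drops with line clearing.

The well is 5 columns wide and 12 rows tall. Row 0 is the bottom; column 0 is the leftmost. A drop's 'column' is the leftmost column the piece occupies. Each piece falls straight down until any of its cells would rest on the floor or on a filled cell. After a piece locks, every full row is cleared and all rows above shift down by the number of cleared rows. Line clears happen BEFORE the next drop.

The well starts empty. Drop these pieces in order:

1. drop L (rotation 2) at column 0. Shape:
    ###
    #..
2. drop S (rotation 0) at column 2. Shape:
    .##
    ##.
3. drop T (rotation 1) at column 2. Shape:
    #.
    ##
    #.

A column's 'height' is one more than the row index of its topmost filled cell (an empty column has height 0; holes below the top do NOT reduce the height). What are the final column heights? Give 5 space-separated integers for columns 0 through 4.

Drop 1: L rot2 at col 0 lands with bottom-row=0; cleared 0 line(s) (total 0); column heights now [2 2 2 0 0], max=2
Drop 2: S rot0 at col 2 lands with bottom-row=2; cleared 0 line(s) (total 0); column heights now [2 2 3 4 4], max=4
Drop 3: T rot1 at col 2 lands with bottom-row=3; cleared 0 line(s) (total 0); column heights now [2 2 6 5 4], max=6

Answer: 2 2 6 5 4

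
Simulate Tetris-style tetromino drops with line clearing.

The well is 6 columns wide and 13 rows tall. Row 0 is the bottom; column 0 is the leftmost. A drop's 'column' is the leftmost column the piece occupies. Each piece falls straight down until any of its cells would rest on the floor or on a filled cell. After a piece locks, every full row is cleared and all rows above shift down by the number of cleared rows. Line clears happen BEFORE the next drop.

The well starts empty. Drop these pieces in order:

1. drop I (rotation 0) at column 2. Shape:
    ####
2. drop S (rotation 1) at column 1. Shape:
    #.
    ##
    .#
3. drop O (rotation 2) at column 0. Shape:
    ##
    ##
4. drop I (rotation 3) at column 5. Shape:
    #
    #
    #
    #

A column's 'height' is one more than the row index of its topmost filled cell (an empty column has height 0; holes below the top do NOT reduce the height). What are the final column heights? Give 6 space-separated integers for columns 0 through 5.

Answer: 6 6 3 1 1 5

Derivation:
Drop 1: I rot0 at col 2 lands with bottom-row=0; cleared 0 line(s) (total 0); column heights now [0 0 1 1 1 1], max=1
Drop 2: S rot1 at col 1 lands with bottom-row=1; cleared 0 line(s) (total 0); column heights now [0 4 3 1 1 1], max=4
Drop 3: O rot2 at col 0 lands with bottom-row=4; cleared 0 line(s) (total 0); column heights now [6 6 3 1 1 1], max=6
Drop 4: I rot3 at col 5 lands with bottom-row=1; cleared 0 line(s) (total 0); column heights now [6 6 3 1 1 5], max=6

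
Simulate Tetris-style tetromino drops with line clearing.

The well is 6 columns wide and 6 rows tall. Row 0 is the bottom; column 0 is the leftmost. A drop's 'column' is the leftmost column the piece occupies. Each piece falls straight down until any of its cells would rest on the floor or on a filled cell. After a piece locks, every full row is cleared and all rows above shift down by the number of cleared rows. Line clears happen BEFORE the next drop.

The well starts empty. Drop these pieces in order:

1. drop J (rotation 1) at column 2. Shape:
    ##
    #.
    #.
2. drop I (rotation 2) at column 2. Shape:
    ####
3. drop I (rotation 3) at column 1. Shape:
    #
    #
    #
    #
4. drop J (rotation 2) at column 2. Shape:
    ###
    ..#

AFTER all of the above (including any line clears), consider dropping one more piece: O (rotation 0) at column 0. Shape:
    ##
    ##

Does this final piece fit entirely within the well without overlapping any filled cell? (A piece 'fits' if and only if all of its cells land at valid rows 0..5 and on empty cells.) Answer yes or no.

Answer: yes

Derivation:
Drop 1: J rot1 at col 2 lands with bottom-row=0; cleared 0 line(s) (total 0); column heights now [0 0 3 3 0 0], max=3
Drop 2: I rot2 at col 2 lands with bottom-row=3; cleared 0 line(s) (total 0); column heights now [0 0 4 4 4 4], max=4
Drop 3: I rot3 at col 1 lands with bottom-row=0; cleared 0 line(s) (total 0); column heights now [0 4 4 4 4 4], max=4
Drop 4: J rot2 at col 2 lands with bottom-row=4; cleared 0 line(s) (total 0); column heights now [0 4 6 6 6 4], max=6
Test piece O rot0 at col 0 (width 2): heights before test = [0 4 6 6 6 4]; fits = True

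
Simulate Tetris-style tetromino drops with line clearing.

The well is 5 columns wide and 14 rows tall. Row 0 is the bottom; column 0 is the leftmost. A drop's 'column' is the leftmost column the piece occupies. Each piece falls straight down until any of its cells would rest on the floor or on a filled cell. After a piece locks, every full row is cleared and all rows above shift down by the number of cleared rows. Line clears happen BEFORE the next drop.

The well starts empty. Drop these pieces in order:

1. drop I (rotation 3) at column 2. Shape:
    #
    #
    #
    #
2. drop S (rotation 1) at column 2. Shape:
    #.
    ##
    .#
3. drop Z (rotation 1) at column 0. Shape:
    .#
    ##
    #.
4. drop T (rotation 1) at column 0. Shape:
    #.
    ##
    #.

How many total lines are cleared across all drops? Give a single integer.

Answer: 0

Derivation:
Drop 1: I rot3 at col 2 lands with bottom-row=0; cleared 0 line(s) (total 0); column heights now [0 0 4 0 0], max=4
Drop 2: S rot1 at col 2 lands with bottom-row=3; cleared 0 line(s) (total 0); column heights now [0 0 6 5 0], max=6
Drop 3: Z rot1 at col 0 lands with bottom-row=0; cleared 0 line(s) (total 0); column heights now [2 3 6 5 0], max=6
Drop 4: T rot1 at col 0 lands with bottom-row=2; cleared 0 line(s) (total 0); column heights now [5 4 6 5 0], max=6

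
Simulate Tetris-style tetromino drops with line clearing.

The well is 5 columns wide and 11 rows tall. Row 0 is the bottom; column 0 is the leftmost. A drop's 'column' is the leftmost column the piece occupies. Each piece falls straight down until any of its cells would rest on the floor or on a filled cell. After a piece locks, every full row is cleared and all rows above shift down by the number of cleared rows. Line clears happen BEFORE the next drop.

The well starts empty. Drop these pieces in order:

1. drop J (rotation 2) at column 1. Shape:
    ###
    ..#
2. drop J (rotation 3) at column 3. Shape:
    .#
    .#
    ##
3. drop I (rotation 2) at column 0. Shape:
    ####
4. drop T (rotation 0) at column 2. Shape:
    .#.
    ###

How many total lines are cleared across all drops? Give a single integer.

Drop 1: J rot2 at col 1 lands with bottom-row=0; cleared 0 line(s) (total 0); column heights now [0 2 2 2 0], max=2
Drop 2: J rot3 at col 3 lands with bottom-row=2; cleared 0 line(s) (total 0); column heights now [0 2 2 3 5], max=5
Drop 3: I rot2 at col 0 lands with bottom-row=3; cleared 1 line(s) (total 1); column heights now [0 2 2 3 4], max=4
Drop 4: T rot0 at col 2 lands with bottom-row=4; cleared 0 line(s) (total 1); column heights now [0 2 5 6 5], max=6

Answer: 1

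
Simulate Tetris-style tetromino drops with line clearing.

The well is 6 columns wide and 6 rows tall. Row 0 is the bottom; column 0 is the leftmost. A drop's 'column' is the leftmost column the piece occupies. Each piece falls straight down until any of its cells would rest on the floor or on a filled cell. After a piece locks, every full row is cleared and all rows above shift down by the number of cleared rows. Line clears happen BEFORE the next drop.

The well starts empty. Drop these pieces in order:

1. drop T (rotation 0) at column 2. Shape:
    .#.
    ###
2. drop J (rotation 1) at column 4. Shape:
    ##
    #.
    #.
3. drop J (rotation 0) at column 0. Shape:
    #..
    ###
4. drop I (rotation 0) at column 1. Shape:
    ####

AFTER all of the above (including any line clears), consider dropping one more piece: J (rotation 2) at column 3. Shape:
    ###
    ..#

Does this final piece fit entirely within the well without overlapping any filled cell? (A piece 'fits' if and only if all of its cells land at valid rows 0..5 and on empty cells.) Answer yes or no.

Drop 1: T rot0 at col 2 lands with bottom-row=0; cleared 0 line(s) (total 0); column heights now [0 0 1 2 1 0], max=2
Drop 2: J rot1 at col 4 lands with bottom-row=1; cleared 0 line(s) (total 0); column heights now [0 0 1 2 4 4], max=4
Drop 3: J rot0 at col 0 lands with bottom-row=1; cleared 0 line(s) (total 0); column heights now [3 2 2 2 4 4], max=4
Drop 4: I rot0 at col 1 lands with bottom-row=4; cleared 0 line(s) (total 0); column heights now [3 5 5 5 5 4], max=5
Test piece J rot2 at col 3 (width 3): heights before test = [3 5 5 5 5 4]; fits = True

Answer: yes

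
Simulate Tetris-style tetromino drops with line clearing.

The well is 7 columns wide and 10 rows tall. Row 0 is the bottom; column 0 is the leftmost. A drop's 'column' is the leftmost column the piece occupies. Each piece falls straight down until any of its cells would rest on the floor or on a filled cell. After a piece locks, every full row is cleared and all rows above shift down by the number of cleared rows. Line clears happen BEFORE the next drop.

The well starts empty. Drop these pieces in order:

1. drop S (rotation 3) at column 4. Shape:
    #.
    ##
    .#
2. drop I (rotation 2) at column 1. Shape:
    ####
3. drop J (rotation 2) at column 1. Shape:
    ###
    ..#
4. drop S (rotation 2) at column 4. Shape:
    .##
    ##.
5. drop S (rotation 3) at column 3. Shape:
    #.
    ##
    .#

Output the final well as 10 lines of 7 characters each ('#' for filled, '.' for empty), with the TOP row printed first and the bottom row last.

Drop 1: S rot3 at col 4 lands with bottom-row=0; cleared 0 line(s) (total 0); column heights now [0 0 0 0 3 2 0], max=3
Drop 2: I rot2 at col 1 lands with bottom-row=3; cleared 0 line(s) (total 0); column heights now [0 4 4 4 4 2 0], max=4
Drop 3: J rot2 at col 1 lands with bottom-row=4; cleared 0 line(s) (total 0); column heights now [0 6 6 6 4 2 0], max=6
Drop 4: S rot2 at col 4 lands with bottom-row=4; cleared 0 line(s) (total 0); column heights now [0 6 6 6 5 6 6], max=6
Drop 5: S rot3 at col 3 lands with bottom-row=5; cleared 0 line(s) (total 0); column heights now [0 6 6 8 7 6 6], max=8

Answer: .......
.......
...#...
...##..
.######
...###.
.####..
....#..
....##.
.....#.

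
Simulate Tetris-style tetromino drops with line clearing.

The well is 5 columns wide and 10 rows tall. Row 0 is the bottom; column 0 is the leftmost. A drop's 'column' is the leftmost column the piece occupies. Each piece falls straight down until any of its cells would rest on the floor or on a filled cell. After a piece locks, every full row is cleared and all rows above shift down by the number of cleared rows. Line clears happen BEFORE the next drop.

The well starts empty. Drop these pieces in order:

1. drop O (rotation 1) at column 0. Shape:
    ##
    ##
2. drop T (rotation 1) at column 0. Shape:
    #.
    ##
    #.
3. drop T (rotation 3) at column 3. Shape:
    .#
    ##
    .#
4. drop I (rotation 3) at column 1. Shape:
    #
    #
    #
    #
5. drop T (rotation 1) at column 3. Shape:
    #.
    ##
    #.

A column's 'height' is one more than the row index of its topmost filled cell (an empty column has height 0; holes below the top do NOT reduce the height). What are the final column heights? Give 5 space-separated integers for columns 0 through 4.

Drop 1: O rot1 at col 0 lands with bottom-row=0; cleared 0 line(s) (total 0); column heights now [2 2 0 0 0], max=2
Drop 2: T rot1 at col 0 lands with bottom-row=2; cleared 0 line(s) (total 0); column heights now [5 4 0 0 0], max=5
Drop 3: T rot3 at col 3 lands with bottom-row=0; cleared 0 line(s) (total 0); column heights now [5 4 0 2 3], max=5
Drop 4: I rot3 at col 1 lands with bottom-row=4; cleared 0 line(s) (total 0); column heights now [5 8 0 2 3], max=8
Drop 5: T rot1 at col 3 lands with bottom-row=2; cleared 0 line(s) (total 0); column heights now [5 8 0 5 4], max=8

Answer: 5 8 0 5 4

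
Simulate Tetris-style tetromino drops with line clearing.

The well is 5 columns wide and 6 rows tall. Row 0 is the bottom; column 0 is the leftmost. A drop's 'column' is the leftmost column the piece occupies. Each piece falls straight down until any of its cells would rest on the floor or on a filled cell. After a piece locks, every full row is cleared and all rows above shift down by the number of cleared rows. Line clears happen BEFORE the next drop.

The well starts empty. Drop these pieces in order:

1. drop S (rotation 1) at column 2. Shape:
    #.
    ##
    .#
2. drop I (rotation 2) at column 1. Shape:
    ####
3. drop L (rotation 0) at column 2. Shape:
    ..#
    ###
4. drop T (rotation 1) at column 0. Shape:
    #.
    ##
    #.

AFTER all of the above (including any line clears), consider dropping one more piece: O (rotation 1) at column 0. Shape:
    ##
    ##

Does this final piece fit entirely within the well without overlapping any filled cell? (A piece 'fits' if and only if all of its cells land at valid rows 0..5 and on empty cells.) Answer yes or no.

Drop 1: S rot1 at col 2 lands with bottom-row=0; cleared 0 line(s) (total 0); column heights now [0 0 3 2 0], max=3
Drop 2: I rot2 at col 1 lands with bottom-row=3; cleared 0 line(s) (total 0); column heights now [0 4 4 4 4], max=4
Drop 3: L rot0 at col 2 lands with bottom-row=4; cleared 0 line(s) (total 0); column heights now [0 4 5 5 6], max=6
Drop 4: T rot1 at col 0 lands with bottom-row=3; cleared 2 line(s) (total 2); column heights now [4 0 3 2 4], max=4
Test piece O rot1 at col 0 (width 2): heights before test = [4 0 3 2 4]; fits = True

Answer: yes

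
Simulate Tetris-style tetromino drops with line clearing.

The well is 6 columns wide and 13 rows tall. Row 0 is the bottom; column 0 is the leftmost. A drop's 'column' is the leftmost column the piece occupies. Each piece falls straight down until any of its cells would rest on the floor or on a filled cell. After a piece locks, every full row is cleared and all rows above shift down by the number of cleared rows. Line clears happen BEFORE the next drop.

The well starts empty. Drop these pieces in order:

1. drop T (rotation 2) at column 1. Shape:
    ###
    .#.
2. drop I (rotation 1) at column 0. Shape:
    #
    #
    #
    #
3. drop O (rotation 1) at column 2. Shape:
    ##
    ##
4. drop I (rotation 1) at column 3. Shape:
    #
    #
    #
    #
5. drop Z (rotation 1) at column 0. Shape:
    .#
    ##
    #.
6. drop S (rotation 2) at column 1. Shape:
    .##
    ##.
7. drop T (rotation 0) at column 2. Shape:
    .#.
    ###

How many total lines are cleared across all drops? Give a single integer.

Answer: 0

Derivation:
Drop 1: T rot2 at col 1 lands with bottom-row=0; cleared 0 line(s) (total 0); column heights now [0 2 2 2 0 0], max=2
Drop 2: I rot1 at col 0 lands with bottom-row=0; cleared 0 line(s) (total 0); column heights now [4 2 2 2 0 0], max=4
Drop 3: O rot1 at col 2 lands with bottom-row=2; cleared 0 line(s) (total 0); column heights now [4 2 4 4 0 0], max=4
Drop 4: I rot1 at col 3 lands with bottom-row=4; cleared 0 line(s) (total 0); column heights now [4 2 4 8 0 0], max=8
Drop 5: Z rot1 at col 0 lands with bottom-row=4; cleared 0 line(s) (total 0); column heights now [6 7 4 8 0 0], max=8
Drop 6: S rot2 at col 1 lands with bottom-row=7; cleared 0 line(s) (total 0); column heights now [6 8 9 9 0 0], max=9
Drop 7: T rot0 at col 2 lands with bottom-row=9; cleared 0 line(s) (total 0); column heights now [6 8 10 11 10 0], max=11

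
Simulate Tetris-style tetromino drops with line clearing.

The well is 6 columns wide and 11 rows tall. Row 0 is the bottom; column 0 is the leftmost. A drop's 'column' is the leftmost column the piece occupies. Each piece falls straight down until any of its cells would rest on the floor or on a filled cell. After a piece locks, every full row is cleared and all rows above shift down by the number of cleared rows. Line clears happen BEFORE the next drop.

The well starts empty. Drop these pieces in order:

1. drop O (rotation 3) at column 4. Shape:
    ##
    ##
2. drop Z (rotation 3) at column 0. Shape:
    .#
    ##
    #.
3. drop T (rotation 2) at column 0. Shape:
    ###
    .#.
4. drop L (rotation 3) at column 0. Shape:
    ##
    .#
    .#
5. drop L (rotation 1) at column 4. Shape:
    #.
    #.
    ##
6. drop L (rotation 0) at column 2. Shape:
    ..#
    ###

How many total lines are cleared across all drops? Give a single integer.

Answer: 0

Derivation:
Drop 1: O rot3 at col 4 lands with bottom-row=0; cleared 0 line(s) (total 0); column heights now [0 0 0 0 2 2], max=2
Drop 2: Z rot3 at col 0 lands with bottom-row=0; cleared 0 line(s) (total 0); column heights now [2 3 0 0 2 2], max=3
Drop 3: T rot2 at col 0 lands with bottom-row=3; cleared 0 line(s) (total 0); column heights now [5 5 5 0 2 2], max=5
Drop 4: L rot3 at col 0 lands with bottom-row=5; cleared 0 line(s) (total 0); column heights now [8 8 5 0 2 2], max=8
Drop 5: L rot1 at col 4 lands with bottom-row=2; cleared 0 line(s) (total 0); column heights now [8 8 5 0 5 3], max=8
Drop 6: L rot0 at col 2 lands with bottom-row=5; cleared 0 line(s) (total 0); column heights now [8 8 6 6 7 3], max=8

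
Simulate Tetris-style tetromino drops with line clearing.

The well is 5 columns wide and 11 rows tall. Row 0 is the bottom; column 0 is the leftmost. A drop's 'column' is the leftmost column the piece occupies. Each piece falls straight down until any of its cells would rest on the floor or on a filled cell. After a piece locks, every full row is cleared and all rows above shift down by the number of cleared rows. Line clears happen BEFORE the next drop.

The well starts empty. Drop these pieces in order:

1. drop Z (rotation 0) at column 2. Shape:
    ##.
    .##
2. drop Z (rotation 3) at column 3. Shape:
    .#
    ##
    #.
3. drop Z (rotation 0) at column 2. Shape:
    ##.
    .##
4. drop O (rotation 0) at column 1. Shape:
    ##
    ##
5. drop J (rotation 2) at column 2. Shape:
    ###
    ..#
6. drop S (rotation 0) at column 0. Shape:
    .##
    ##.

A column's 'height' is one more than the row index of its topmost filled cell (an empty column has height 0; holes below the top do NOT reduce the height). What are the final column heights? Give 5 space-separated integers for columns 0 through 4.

Drop 1: Z rot0 at col 2 lands with bottom-row=0; cleared 0 line(s) (total 0); column heights now [0 0 2 2 1], max=2
Drop 2: Z rot3 at col 3 lands with bottom-row=2; cleared 0 line(s) (total 0); column heights now [0 0 2 4 5], max=5
Drop 3: Z rot0 at col 2 lands with bottom-row=5; cleared 0 line(s) (total 0); column heights now [0 0 7 7 6], max=7
Drop 4: O rot0 at col 1 lands with bottom-row=7; cleared 0 line(s) (total 0); column heights now [0 9 9 7 6], max=9
Drop 5: J rot2 at col 2 lands with bottom-row=8; cleared 0 line(s) (total 0); column heights now [0 9 10 10 10], max=10
Drop 6: S rot0 at col 0 lands with bottom-row=9; cleared 1 line(s) (total 1); column heights now [0 10 10 7 9], max=10

Answer: 0 10 10 7 9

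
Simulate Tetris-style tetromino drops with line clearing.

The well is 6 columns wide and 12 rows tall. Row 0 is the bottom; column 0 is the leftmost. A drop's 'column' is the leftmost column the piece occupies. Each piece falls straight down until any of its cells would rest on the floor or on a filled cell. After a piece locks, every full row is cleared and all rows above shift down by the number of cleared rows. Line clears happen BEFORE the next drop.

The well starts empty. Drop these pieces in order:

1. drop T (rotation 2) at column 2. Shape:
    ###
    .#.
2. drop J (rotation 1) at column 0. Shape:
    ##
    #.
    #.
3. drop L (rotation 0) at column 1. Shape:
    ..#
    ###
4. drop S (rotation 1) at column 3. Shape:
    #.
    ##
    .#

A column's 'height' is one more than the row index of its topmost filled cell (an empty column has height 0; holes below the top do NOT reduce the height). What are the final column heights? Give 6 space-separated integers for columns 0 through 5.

Drop 1: T rot2 at col 2 lands with bottom-row=0; cleared 0 line(s) (total 0); column heights now [0 0 2 2 2 0], max=2
Drop 2: J rot1 at col 0 lands with bottom-row=0; cleared 0 line(s) (total 0); column heights now [3 3 2 2 2 0], max=3
Drop 3: L rot0 at col 1 lands with bottom-row=3; cleared 0 line(s) (total 0); column heights now [3 4 4 5 2 0], max=5
Drop 4: S rot1 at col 3 lands with bottom-row=4; cleared 0 line(s) (total 0); column heights now [3 4 4 7 6 0], max=7

Answer: 3 4 4 7 6 0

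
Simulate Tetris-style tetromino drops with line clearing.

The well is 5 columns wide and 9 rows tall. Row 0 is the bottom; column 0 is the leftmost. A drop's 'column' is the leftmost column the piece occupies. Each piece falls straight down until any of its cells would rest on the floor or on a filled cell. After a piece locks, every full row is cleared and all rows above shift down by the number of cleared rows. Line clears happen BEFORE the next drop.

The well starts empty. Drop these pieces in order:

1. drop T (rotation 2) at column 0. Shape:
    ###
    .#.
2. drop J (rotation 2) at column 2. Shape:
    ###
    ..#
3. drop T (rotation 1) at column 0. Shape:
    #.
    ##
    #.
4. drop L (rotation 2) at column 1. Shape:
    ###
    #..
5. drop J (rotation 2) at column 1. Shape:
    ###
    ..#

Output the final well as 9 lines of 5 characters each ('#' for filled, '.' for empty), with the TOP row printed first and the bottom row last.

Drop 1: T rot2 at col 0 lands with bottom-row=0; cleared 0 line(s) (total 0); column heights now [2 2 2 0 0], max=2
Drop 2: J rot2 at col 2 lands with bottom-row=1; cleared 0 line(s) (total 0); column heights now [2 2 3 3 3], max=3
Drop 3: T rot1 at col 0 lands with bottom-row=2; cleared 0 line(s) (total 0); column heights now [5 4 3 3 3], max=5
Drop 4: L rot2 at col 1 lands with bottom-row=4; cleared 0 line(s) (total 0); column heights now [5 6 6 6 3], max=6
Drop 5: J rot2 at col 1 lands with bottom-row=6; cleared 0 line(s) (total 0); column heights now [5 8 8 8 3], max=8

Answer: .....
.###.
...#.
.###.
##...
##...
#.###
###.#
.#...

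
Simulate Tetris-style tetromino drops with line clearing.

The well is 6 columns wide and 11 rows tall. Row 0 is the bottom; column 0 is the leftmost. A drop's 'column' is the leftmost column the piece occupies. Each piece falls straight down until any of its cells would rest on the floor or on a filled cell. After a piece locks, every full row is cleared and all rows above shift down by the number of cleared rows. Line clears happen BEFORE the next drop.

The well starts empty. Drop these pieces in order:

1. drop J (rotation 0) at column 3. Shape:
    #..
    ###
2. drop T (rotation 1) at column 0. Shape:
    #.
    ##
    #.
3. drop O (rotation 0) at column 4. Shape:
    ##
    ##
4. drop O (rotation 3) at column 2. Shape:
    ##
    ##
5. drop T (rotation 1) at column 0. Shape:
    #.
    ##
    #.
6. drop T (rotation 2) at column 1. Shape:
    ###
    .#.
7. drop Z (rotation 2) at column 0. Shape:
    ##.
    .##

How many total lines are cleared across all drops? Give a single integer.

Answer: 0

Derivation:
Drop 1: J rot0 at col 3 lands with bottom-row=0; cleared 0 line(s) (total 0); column heights now [0 0 0 2 1 1], max=2
Drop 2: T rot1 at col 0 lands with bottom-row=0; cleared 0 line(s) (total 0); column heights now [3 2 0 2 1 1], max=3
Drop 3: O rot0 at col 4 lands with bottom-row=1; cleared 0 line(s) (total 0); column heights now [3 2 0 2 3 3], max=3
Drop 4: O rot3 at col 2 lands with bottom-row=2; cleared 0 line(s) (total 0); column heights now [3 2 4 4 3 3], max=4
Drop 5: T rot1 at col 0 lands with bottom-row=3; cleared 0 line(s) (total 0); column heights now [6 5 4 4 3 3], max=6
Drop 6: T rot2 at col 1 lands with bottom-row=4; cleared 0 line(s) (total 0); column heights now [6 6 6 6 3 3], max=6
Drop 7: Z rot2 at col 0 lands with bottom-row=6; cleared 0 line(s) (total 0); column heights now [8 8 7 6 3 3], max=8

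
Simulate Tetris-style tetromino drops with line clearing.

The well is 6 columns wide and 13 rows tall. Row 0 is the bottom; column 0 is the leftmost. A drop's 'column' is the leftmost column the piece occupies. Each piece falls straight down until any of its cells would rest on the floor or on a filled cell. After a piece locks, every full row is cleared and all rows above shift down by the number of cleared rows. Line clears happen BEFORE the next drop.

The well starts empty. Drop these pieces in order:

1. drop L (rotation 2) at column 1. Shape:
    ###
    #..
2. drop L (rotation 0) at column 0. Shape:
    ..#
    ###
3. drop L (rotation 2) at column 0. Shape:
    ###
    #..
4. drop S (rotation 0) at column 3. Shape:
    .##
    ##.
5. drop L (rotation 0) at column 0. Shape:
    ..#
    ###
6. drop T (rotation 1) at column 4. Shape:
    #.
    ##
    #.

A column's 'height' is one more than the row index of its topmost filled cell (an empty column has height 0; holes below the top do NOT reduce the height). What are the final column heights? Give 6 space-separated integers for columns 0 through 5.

Answer: 6 6 7 3 7 6

Derivation:
Drop 1: L rot2 at col 1 lands with bottom-row=0; cleared 0 line(s) (total 0); column heights now [0 2 2 2 0 0], max=2
Drop 2: L rot0 at col 0 lands with bottom-row=2; cleared 0 line(s) (total 0); column heights now [3 3 4 2 0 0], max=4
Drop 3: L rot2 at col 0 lands with bottom-row=3; cleared 0 line(s) (total 0); column heights now [5 5 5 2 0 0], max=5
Drop 4: S rot0 at col 3 lands with bottom-row=2; cleared 0 line(s) (total 0); column heights now [5 5 5 3 4 4], max=5
Drop 5: L rot0 at col 0 lands with bottom-row=5; cleared 0 line(s) (total 0); column heights now [6 6 7 3 4 4], max=7
Drop 6: T rot1 at col 4 lands with bottom-row=4; cleared 0 line(s) (total 0); column heights now [6 6 7 3 7 6], max=7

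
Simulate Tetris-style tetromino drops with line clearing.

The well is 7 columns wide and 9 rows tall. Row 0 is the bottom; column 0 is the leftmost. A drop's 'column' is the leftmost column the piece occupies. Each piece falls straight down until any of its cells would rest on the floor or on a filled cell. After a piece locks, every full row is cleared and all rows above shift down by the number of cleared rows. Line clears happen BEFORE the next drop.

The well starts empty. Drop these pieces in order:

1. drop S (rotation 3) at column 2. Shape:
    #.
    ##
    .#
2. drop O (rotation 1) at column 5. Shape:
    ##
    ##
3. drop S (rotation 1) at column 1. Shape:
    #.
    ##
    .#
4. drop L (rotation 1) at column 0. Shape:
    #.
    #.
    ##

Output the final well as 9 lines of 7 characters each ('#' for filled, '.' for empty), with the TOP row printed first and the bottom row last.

Answer: #......
#......
##.....
.#.....
.##....
..#....
..#....
..##.##
...#.##

Derivation:
Drop 1: S rot3 at col 2 lands with bottom-row=0; cleared 0 line(s) (total 0); column heights now [0 0 3 2 0 0 0], max=3
Drop 2: O rot1 at col 5 lands with bottom-row=0; cleared 0 line(s) (total 0); column heights now [0 0 3 2 0 2 2], max=3
Drop 3: S rot1 at col 1 lands with bottom-row=3; cleared 0 line(s) (total 0); column heights now [0 6 5 2 0 2 2], max=6
Drop 4: L rot1 at col 0 lands with bottom-row=6; cleared 0 line(s) (total 0); column heights now [9 7 5 2 0 2 2], max=9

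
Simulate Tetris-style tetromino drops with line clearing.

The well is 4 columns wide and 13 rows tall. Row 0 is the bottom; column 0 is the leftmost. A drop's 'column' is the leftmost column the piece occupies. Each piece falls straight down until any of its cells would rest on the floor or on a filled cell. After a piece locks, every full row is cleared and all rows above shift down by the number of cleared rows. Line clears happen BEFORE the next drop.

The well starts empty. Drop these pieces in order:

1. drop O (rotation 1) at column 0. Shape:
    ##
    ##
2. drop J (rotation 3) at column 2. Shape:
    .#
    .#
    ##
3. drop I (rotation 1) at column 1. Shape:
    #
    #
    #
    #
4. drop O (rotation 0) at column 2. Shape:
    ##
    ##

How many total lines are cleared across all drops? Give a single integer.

Drop 1: O rot1 at col 0 lands with bottom-row=0; cleared 0 line(s) (total 0); column heights now [2 2 0 0], max=2
Drop 2: J rot3 at col 2 lands with bottom-row=0; cleared 1 line(s) (total 1); column heights now [1 1 0 2], max=2
Drop 3: I rot1 at col 1 lands with bottom-row=1; cleared 0 line(s) (total 1); column heights now [1 5 0 2], max=5
Drop 4: O rot0 at col 2 lands with bottom-row=2; cleared 0 line(s) (total 1); column heights now [1 5 4 4], max=5

Answer: 1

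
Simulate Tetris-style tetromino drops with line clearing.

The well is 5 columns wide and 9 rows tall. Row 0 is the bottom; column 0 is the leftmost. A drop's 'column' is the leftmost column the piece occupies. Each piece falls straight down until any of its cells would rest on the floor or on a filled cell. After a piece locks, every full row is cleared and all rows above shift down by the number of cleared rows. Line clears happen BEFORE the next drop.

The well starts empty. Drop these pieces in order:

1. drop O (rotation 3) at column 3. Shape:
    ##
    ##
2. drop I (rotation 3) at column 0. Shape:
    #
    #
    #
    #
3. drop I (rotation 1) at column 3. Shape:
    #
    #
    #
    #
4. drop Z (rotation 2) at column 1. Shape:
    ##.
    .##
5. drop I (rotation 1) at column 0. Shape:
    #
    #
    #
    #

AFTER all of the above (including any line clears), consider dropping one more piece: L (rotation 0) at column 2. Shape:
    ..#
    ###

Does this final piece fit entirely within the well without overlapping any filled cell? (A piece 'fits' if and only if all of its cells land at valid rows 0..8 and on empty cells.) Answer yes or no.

Answer: no

Derivation:
Drop 1: O rot3 at col 3 lands with bottom-row=0; cleared 0 line(s) (total 0); column heights now [0 0 0 2 2], max=2
Drop 2: I rot3 at col 0 lands with bottom-row=0; cleared 0 line(s) (total 0); column heights now [4 0 0 2 2], max=4
Drop 3: I rot1 at col 3 lands with bottom-row=2; cleared 0 line(s) (total 0); column heights now [4 0 0 6 2], max=6
Drop 4: Z rot2 at col 1 lands with bottom-row=6; cleared 0 line(s) (total 0); column heights now [4 8 8 7 2], max=8
Drop 5: I rot1 at col 0 lands with bottom-row=4; cleared 0 line(s) (total 0); column heights now [8 8 8 7 2], max=8
Test piece L rot0 at col 2 (width 3): heights before test = [8 8 8 7 2]; fits = False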